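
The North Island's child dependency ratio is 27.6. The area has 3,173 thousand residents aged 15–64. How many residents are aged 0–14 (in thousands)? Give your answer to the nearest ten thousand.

Aged 0–14: 880

Youth dependency ratio = youth / working-age × 100
27.6 = Y / 3,173 × 100
⇒ 880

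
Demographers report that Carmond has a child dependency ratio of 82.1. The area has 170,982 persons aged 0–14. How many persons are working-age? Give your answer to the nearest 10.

Working-age: 208,260

Youth dependency ratio = youth / working-age × 100
82.1 = 170,982 / W × 100
⇒ 208,260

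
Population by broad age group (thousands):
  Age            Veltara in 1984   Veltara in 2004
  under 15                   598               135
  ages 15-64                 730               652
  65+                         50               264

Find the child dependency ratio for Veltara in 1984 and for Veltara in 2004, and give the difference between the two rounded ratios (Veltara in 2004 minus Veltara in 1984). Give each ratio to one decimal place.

Veltara in 1984: 598 / 730 × 100 = 81.9
Veltara in 2004: 135 / 652 × 100 = 20.7

Veltara in 1984: 81.9
Veltara in 2004: 20.7
Difference: -61.2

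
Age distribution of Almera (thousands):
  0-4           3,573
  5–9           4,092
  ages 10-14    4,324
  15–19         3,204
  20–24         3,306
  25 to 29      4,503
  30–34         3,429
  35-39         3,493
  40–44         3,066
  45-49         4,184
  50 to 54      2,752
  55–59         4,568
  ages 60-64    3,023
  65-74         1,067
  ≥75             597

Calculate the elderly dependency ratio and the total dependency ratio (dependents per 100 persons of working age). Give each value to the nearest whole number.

Old-age dependency ratio: 5
Total dependency ratio: 38

0–14: 3,573 + 4,092 + 4,324 = 11,989
15–64: 3,204 + 3,306 + 4,503 + 3,429 + 3,493 + 3,066 + 4,184 + 2,752 + 4,568 + 3,023 = 35,528
65+: 1,067 + 597 = 1,664
Old-age dependency ratio = 1,664 / 35,528 × 100 = 5
Total dependency ratio = (11,989 + 1,664) / 35,528 × 100 = 13,653 / 35,528 × 100 = 38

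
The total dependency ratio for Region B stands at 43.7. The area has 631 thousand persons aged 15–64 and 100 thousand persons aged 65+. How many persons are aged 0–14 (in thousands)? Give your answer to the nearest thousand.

Aged 0–14: 176

Total dependency ratio = (youth + elderly) / working-age × 100
43.7 = (Y + 100) / 631 × 100
⇒ 176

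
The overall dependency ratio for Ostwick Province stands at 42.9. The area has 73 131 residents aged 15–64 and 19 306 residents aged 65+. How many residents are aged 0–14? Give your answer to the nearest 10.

Total dependency ratio = (youth + elderly) / working-age × 100
42.9 = (Y + 19 306) / 73 131 × 100
⇒ 12 070

Aged 0–14: 12 070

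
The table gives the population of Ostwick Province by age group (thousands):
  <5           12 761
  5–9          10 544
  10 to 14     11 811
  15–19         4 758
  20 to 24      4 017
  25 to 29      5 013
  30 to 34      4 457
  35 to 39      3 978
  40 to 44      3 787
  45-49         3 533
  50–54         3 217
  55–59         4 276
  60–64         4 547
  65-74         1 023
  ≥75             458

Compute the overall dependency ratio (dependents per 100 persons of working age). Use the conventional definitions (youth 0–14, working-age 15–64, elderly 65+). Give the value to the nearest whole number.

Total dependency ratio: 88

0–14: 12 761 + 10 544 + 11 811 = 35 116
15–64: 4 758 + 4 017 + 5 013 + 4 457 + 3 978 + 3 787 + 3 533 + 3 217 + 4 276 + 4 547 = 41 583
65+: 1 023 + 458 = 1 481
Total dependency ratio = (35 116 + 1 481) / 41 583 × 100 = 36 597 / 41 583 × 100 = 88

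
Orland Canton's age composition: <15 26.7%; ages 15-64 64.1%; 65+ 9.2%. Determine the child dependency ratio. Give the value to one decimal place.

Youth dependency ratio: 41.7

Youth dependency ratio = 26.7 / 64.1 × 100 = 41.7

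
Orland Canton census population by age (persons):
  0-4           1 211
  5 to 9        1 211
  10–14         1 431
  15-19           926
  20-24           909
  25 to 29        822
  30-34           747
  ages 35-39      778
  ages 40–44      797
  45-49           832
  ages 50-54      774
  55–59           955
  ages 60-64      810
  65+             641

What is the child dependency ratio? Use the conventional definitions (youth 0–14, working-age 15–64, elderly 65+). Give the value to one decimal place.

Youth dependency ratio: 46.1

0–14: 1 211 + 1 211 + 1 431 = 3 853
15–64: 926 + 909 + 822 + 747 + 778 + 797 + 832 + 774 + 955 + 810 = 8 350
65+: 641
Youth dependency ratio = 3 853 / 8 350 × 100 = 46.1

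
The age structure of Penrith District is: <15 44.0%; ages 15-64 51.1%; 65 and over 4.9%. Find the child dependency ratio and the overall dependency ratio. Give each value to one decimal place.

Youth dependency ratio: 86.1
Total dependency ratio: 95.7

Youth dependency ratio = 44.0 / 51.1 × 100 = 86.1
Total dependency ratio = (44.0 + 4.9) / 51.1 × 100 = 48.9 / 51.1 × 100 = 95.7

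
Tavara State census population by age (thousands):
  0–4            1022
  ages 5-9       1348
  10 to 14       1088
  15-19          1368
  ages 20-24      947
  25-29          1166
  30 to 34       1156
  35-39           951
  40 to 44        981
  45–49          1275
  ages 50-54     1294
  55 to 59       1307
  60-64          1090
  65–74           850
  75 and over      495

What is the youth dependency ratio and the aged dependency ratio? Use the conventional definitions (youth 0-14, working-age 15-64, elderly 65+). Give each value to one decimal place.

0–14: 1022 + 1348 + 1088 = 3458
15–64: 1368 + 947 + 1166 + 1156 + 951 + 981 + 1275 + 1294 + 1307 + 1090 = 11535
65+: 850 + 495 = 1345
Youth dependency ratio = 3458 / 11535 × 100 = 30.0
Old-age dependency ratio = 1345 / 11535 × 100 = 11.7

Youth dependency ratio: 30.0
Old-age dependency ratio: 11.7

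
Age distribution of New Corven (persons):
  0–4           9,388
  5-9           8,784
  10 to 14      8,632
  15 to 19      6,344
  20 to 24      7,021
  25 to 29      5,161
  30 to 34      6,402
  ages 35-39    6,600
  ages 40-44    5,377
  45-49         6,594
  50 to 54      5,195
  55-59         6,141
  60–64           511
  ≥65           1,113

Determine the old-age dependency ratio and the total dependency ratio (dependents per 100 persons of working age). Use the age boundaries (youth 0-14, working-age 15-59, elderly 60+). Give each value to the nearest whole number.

0–14: 9,388 + 8,784 + 8,632 = 26,804
15–59: 6,344 + 7,021 + 5,161 + 6,402 + 6,600 + 5,377 + 6,594 + 5,195 + 6,141 = 54,835
60+: 511 + 1,113 = 1,624
Old-age dependency ratio = 1,624 / 54,835 × 100 = 3
Total dependency ratio = (26,804 + 1,624) / 54,835 × 100 = 28,428 / 54,835 × 100 = 52

Old-age dependency ratio: 3
Total dependency ratio: 52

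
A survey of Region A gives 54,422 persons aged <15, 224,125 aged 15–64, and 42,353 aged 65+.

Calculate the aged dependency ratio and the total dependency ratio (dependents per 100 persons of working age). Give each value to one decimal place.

Old-age dependency ratio = 42,353 / 224,125 × 100 = 18.9
Total dependency ratio = (54,422 + 42,353) / 224,125 × 100 = 96,775 / 224,125 × 100 = 43.2

Old-age dependency ratio: 18.9
Total dependency ratio: 43.2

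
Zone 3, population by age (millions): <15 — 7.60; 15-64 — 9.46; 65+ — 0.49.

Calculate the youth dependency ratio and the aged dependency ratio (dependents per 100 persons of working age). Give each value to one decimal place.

Youth dependency ratio = 7.60 / 9.46 × 100 = 80.3
Old-age dependency ratio = 0.49 / 9.46 × 100 = 5.2

Youth dependency ratio: 80.3
Old-age dependency ratio: 5.2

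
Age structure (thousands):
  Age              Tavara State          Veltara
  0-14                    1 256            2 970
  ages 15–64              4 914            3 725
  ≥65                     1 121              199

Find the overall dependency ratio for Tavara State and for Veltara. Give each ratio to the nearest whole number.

Tavara State: 48
Veltara: 85

Tavara State: (1 256 + 1 121) / 4 914 × 100 = 2 377 / 4 914 × 100 = 48
Veltara: (2 970 + 199) / 3 725 × 100 = 3 169 / 3 725 × 100 = 85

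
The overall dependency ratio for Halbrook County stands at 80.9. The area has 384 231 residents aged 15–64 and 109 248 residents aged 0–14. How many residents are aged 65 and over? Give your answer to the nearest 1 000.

Aged 65 and over: 202 000

Total dependency ratio = (youth + elderly) / working-age × 100
80.9 = (109 248 + E) / 384 231 × 100
⇒ 202 000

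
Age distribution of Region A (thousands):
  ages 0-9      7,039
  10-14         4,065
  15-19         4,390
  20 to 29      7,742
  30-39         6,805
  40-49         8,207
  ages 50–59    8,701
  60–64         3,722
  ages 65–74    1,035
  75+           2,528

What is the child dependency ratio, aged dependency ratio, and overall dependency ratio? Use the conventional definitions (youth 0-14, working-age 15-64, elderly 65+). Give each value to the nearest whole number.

Youth dependency ratio: 28
Old-age dependency ratio: 9
Total dependency ratio: 37

0–14: 7,039 + 4,065 = 11,104
15–64: 4,390 + 7,742 + 6,805 + 8,207 + 8,701 + 3,722 = 39,567
65+: 1,035 + 2,528 = 3,563
Youth dependency ratio = 11,104 / 39,567 × 100 = 28
Old-age dependency ratio = 3,563 / 39,567 × 100 = 9
Total dependency ratio = (11,104 + 3,563) / 39,567 × 100 = 14,667 / 39,567 × 100 = 37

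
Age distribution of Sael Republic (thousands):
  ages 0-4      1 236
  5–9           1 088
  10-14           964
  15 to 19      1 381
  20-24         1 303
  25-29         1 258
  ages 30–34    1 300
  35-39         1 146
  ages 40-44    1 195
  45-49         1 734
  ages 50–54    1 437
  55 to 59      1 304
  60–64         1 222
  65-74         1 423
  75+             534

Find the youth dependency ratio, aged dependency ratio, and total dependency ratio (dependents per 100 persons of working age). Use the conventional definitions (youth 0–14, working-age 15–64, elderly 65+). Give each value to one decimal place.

0–14: 1 236 + 1 088 + 964 = 3 288
15–64: 1 381 + 1 303 + 1 258 + 1 300 + 1 146 + 1 195 + 1 734 + 1 437 + 1 304 + 1 222 = 13 280
65+: 1 423 + 534 = 1 957
Youth dependency ratio = 3 288 / 13 280 × 100 = 24.8
Old-age dependency ratio = 1 957 / 13 280 × 100 = 14.7
Total dependency ratio = (3 288 + 1 957) / 13 280 × 100 = 5 245 / 13 280 × 100 = 39.5

Youth dependency ratio: 24.8
Old-age dependency ratio: 14.7
Total dependency ratio: 39.5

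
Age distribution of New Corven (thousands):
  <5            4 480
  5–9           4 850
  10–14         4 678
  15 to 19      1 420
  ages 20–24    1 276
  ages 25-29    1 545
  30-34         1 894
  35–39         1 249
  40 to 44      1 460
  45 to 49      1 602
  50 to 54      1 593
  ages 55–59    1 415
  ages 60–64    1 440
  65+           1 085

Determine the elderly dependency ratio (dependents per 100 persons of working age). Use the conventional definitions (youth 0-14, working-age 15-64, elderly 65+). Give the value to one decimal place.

0–14: 4 480 + 4 850 + 4 678 = 14 008
15–64: 1 420 + 1 276 + 1 545 + 1 894 + 1 249 + 1 460 + 1 602 + 1 593 + 1 415 + 1 440 = 14 894
65+: 1 085
Old-age dependency ratio = 1 085 / 14 894 × 100 = 7.3

Old-age dependency ratio: 7.3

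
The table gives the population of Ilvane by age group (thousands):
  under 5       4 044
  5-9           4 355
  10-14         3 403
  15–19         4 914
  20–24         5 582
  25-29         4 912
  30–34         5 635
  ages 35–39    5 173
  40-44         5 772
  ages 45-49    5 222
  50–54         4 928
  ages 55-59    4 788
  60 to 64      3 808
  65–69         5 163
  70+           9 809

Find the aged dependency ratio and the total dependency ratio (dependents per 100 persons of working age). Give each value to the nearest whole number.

0–14: 4 044 + 4 355 + 3 403 = 11 802
15–64: 4 914 + 5 582 + 4 912 + 5 635 + 5 173 + 5 772 + 5 222 + 4 928 + 4 788 + 3 808 = 50 734
65+: 5 163 + 9 809 = 14 972
Old-age dependency ratio = 14 972 / 50 734 × 100 = 30
Total dependency ratio = (11 802 + 14 972) / 50 734 × 100 = 26 774 / 50 734 × 100 = 53

Old-age dependency ratio: 30
Total dependency ratio: 53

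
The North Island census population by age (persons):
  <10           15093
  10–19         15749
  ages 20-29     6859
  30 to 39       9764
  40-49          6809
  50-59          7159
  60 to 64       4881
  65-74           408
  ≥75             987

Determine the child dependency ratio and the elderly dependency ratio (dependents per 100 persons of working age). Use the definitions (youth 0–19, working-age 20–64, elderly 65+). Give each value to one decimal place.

0–19: 15093 + 15749 = 30842
20–64: 6859 + 9764 + 6809 + 7159 + 4881 = 35472
65+: 408 + 987 = 1395
Youth dependency ratio = 30842 / 35472 × 100 = 86.9
Old-age dependency ratio = 1395 / 35472 × 100 = 3.9

Youth dependency ratio: 86.9
Old-age dependency ratio: 3.9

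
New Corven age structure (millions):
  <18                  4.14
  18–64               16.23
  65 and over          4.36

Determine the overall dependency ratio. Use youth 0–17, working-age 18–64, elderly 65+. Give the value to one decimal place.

Total dependency ratio = (4.14 + 4.36) / 16.23 × 100 = 8.50 / 16.23 × 100 = 52.4

Total dependency ratio: 52.4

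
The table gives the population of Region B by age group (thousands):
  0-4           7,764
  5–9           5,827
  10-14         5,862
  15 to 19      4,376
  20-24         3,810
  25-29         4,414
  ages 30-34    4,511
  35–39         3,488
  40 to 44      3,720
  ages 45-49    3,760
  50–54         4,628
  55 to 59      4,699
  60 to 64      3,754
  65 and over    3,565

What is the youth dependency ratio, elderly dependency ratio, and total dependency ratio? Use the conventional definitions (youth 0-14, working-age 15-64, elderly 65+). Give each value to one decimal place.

Youth dependency ratio: 47.3
Old-age dependency ratio: 8.7
Total dependency ratio: 55.9

0–14: 7,764 + 5,827 + 5,862 = 19,453
15–64: 4,376 + 3,810 + 4,414 + 4,511 + 3,488 + 3,720 + 3,760 + 4,628 + 4,699 + 3,754 = 41,160
65+: 3,565
Youth dependency ratio = 19,453 / 41,160 × 100 = 47.3
Old-age dependency ratio = 3,565 / 41,160 × 100 = 8.7
Total dependency ratio = (19,453 + 3,565) / 41,160 × 100 = 23,018 / 41,160 × 100 = 55.9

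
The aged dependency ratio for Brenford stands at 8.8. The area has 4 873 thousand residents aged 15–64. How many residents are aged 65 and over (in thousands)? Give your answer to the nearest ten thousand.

Old-age dependency ratio = elderly / working-age × 100
8.8 = E / 4 873 × 100
⇒ 430

Aged 65 and over: 430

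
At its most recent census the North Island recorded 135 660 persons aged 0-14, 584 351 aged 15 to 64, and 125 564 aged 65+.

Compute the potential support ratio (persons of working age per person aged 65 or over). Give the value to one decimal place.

Potential support ratio: 4.7

Potential support ratio = 584 351 / 125 564 = 4.7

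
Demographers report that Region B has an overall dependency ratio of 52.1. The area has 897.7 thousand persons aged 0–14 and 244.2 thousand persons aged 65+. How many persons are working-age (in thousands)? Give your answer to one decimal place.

Working-age: 2 191.7

Total dependency ratio = (youth + elderly) / working-age × 100
52.1 = (897.7 + 244.2) / W × 100
⇒ 2 191.7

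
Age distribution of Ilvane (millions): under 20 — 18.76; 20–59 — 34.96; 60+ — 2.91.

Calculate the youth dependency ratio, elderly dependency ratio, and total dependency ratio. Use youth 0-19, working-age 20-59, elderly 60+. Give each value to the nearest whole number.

Youth dependency ratio = 18.76 / 34.96 × 100 = 54
Old-age dependency ratio = 2.91 / 34.96 × 100 = 8
Total dependency ratio = (18.76 + 2.91) / 34.96 × 100 = 21.67 / 34.96 × 100 = 62

Youth dependency ratio: 54
Old-age dependency ratio: 8
Total dependency ratio: 62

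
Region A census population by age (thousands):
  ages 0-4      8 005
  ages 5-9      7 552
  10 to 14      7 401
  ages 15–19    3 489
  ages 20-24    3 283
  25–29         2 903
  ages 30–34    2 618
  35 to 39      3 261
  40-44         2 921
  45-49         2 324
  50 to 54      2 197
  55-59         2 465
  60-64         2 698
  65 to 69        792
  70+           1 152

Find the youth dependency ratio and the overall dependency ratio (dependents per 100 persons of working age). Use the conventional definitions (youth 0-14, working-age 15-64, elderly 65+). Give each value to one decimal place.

Youth dependency ratio: 81.5
Total dependency ratio: 88.4

0–14: 8 005 + 7 552 + 7 401 = 22 958
15–64: 3 489 + 3 283 + 2 903 + 2 618 + 3 261 + 2 921 + 2 324 + 2 197 + 2 465 + 2 698 = 28 159
65+: 792 + 1 152 = 1 944
Youth dependency ratio = 22 958 / 28 159 × 100 = 81.5
Total dependency ratio = (22 958 + 1 944) / 28 159 × 100 = 24 902 / 28 159 × 100 = 88.4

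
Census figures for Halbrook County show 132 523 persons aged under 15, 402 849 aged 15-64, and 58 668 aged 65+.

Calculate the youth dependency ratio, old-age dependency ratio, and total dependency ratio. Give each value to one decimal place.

Youth dependency ratio = 132 523 / 402 849 × 100 = 32.9
Old-age dependency ratio = 58 668 / 402 849 × 100 = 14.6
Total dependency ratio = (132 523 + 58 668) / 402 849 × 100 = 191 191 / 402 849 × 100 = 47.5

Youth dependency ratio: 32.9
Old-age dependency ratio: 14.6
Total dependency ratio: 47.5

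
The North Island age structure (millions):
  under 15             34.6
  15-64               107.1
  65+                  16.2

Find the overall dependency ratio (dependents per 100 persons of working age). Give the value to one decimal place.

Total dependency ratio = (34.6 + 16.2) / 107.1 × 100 = 50.8 / 107.1 × 100 = 47.4

Total dependency ratio: 47.4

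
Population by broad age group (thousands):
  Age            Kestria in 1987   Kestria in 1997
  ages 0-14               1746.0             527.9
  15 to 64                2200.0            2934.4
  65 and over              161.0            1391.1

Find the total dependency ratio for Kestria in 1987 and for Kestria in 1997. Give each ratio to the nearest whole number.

Kestria in 1987: (1746.0 + 161.0) / 2200.0 × 100 = 1907.0 / 2200.0 × 100 = 87
Kestria in 1997: (527.9 + 1391.1) / 2934.4 × 100 = 1919.0 / 2934.4 × 100 = 65

Kestria in 1987: 87
Kestria in 1997: 65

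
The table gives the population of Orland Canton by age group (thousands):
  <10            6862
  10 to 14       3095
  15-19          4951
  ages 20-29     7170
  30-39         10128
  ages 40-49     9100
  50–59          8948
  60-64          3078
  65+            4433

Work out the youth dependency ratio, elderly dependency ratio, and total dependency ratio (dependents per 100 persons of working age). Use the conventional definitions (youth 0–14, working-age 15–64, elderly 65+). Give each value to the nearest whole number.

Youth dependency ratio: 23
Old-age dependency ratio: 10
Total dependency ratio: 33

0–14: 6862 + 3095 = 9957
15–64: 4951 + 7170 + 10128 + 9100 + 8948 + 3078 = 43375
65+: 4433
Youth dependency ratio = 9957 / 43375 × 100 = 23
Old-age dependency ratio = 4433 / 43375 × 100 = 10
Total dependency ratio = (9957 + 4433) / 43375 × 100 = 14390 / 43375 × 100 = 33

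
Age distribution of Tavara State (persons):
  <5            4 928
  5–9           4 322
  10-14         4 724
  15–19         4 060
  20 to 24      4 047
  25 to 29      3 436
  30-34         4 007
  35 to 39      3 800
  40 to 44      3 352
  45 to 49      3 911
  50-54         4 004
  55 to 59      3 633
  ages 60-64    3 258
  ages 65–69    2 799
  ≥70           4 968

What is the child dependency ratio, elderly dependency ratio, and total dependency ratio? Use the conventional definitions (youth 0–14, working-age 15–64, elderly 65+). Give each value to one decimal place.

0–14: 4 928 + 4 322 + 4 724 = 13 974
15–64: 4 060 + 4 047 + 3 436 + 4 007 + 3 800 + 3 352 + 3 911 + 4 004 + 3 633 + 3 258 = 37 508
65+: 2 799 + 4 968 = 7 767
Youth dependency ratio = 13 974 / 37 508 × 100 = 37.3
Old-age dependency ratio = 7 767 / 37 508 × 100 = 20.7
Total dependency ratio = (13 974 + 7 767) / 37 508 × 100 = 21 741 / 37 508 × 100 = 58.0

Youth dependency ratio: 37.3
Old-age dependency ratio: 20.7
Total dependency ratio: 58.0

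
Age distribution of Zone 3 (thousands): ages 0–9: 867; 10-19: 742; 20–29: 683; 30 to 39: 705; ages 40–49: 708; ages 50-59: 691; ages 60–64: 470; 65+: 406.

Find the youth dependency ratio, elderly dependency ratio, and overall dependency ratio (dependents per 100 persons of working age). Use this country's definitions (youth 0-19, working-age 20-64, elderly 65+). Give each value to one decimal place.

0–19: 867 + 742 = 1 609
20–64: 683 + 705 + 708 + 691 + 470 = 3 257
65+: 406
Youth dependency ratio = 1 609 / 3 257 × 100 = 49.4
Old-age dependency ratio = 406 / 3 257 × 100 = 12.5
Total dependency ratio = (1 609 + 406) / 3 257 × 100 = 2 015 / 3 257 × 100 = 61.9

Youth dependency ratio: 49.4
Old-age dependency ratio: 12.5
Total dependency ratio: 61.9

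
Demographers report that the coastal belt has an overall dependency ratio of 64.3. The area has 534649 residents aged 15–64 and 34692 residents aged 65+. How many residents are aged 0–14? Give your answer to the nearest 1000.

Total dependency ratio = (youth + elderly) / working-age × 100
64.3 = (Y + 34692) / 534649 × 100
⇒ 309000

Aged 0–14: 309000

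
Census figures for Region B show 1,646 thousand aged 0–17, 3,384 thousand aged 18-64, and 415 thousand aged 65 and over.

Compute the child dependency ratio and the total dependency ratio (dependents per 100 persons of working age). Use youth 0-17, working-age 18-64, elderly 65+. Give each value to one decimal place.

Youth dependency ratio: 48.6
Total dependency ratio: 60.9

Youth dependency ratio = 1,646 / 3,384 × 100 = 48.6
Total dependency ratio = (1,646 + 415) / 3,384 × 100 = 2,061 / 3,384 × 100 = 60.9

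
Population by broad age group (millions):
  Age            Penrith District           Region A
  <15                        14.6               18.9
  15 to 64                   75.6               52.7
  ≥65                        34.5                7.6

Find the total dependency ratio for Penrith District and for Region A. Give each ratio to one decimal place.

Penrith District: (14.6 + 34.5) / 75.6 × 100 = 49.1 / 75.6 × 100 = 64.9
Region A: (18.9 + 7.6) / 52.7 × 100 = 26.5 / 52.7 × 100 = 50.3

Penrith District: 64.9
Region A: 50.3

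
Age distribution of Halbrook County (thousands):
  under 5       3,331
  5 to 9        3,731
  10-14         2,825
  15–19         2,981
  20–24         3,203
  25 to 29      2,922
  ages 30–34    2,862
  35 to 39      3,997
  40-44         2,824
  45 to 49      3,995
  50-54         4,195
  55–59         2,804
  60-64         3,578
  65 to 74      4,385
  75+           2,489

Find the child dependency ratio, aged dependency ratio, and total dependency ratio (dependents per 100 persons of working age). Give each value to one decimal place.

0–14: 3,331 + 3,731 + 2,825 = 9,887
15–64: 2,981 + 3,203 + 2,922 + 2,862 + 3,997 + 2,824 + 3,995 + 4,195 + 2,804 + 3,578 = 33,361
65+: 4,385 + 2,489 = 6,874
Youth dependency ratio = 9,887 / 33,361 × 100 = 29.6
Old-age dependency ratio = 6,874 / 33,361 × 100 = 20.6
Total dependency ratio = (9,887 + 6,874) / 33,361 × 100 = 16,761 / 33,361 × 100 = 50.2

Youth dependency ratio: 29.6
Old-age dependency ratio: 20.6
Total dependency ratio: 50.2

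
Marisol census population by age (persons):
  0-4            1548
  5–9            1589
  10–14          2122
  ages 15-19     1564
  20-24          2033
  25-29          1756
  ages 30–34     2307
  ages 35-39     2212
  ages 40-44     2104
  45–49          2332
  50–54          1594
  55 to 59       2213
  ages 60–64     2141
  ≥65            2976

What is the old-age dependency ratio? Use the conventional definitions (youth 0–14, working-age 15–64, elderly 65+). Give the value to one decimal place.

Old-age dependency ratio: 14.7

0–14: 1548 + 1589 + 2122 = 5259
15–64: 1564 + 2033 + 1756 + 2307 + 2212 + 2104 + 2332 + 1594 + 2213 + 2141 = 20256
65+: 2976
Old-age dependency ratio = 2976 / 20256 × 100 = 14.7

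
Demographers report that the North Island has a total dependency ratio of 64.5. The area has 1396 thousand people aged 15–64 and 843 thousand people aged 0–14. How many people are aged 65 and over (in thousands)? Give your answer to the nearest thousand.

Total dependency ratio = (youth + elderly) / working-age × 100
64.5 = (843 + E) / 1396 × 100
⇒ 57

Aged 65 and over: 57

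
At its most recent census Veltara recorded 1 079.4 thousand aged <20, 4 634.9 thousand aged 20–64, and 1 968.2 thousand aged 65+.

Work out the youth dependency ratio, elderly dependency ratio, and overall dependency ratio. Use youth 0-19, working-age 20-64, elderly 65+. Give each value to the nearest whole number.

Youth dependency ratio = 1 079.4 / 4 634.9 × 100 = 23
Old-age dependency ratio = 1 968.2 / 4 634.9 × 100 = 42
Total dependency ratio = (1 079.4 + 1 968.2) / 4 634.9 × 100 = 3 047.6 / 4 634.9 × 100 = 66

Youth dependency ratio: 23
Old-age dependency ratio: 42
Total dependency ratio: 66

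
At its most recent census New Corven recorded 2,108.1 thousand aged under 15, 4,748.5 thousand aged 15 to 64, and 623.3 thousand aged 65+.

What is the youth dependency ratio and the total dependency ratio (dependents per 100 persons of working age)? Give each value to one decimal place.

Youth dependency ratio = 2,108.1 / 4,748.5 × 100 = 44.4
Total dependency ratio = (2,108.1 + 623.3) / 4,748.5 × 100 = 2,731.4 / 4,748.5 × 100 = 57.5

Youth dependency ratio: 44.4
Total dependency ratio: 57.5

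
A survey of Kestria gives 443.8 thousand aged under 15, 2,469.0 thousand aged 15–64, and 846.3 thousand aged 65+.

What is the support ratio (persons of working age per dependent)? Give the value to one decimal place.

Support ratio = 2,469.0 / (443.8 + 846.3) = 2,469.0 / 1,290.1 = 1.9

Support ratio: 1.9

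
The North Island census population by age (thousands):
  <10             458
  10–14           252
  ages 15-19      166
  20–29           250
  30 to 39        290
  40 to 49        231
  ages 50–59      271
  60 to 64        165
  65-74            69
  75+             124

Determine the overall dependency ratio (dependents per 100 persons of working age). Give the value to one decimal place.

0–14: 458 + 252 = 710
15–64: 166 + 250 + 290 + 231 + 271 + 165 = 1373
65+: 69 + 124 = 193
Total dependency ratio = (710 + 193) / 1373 × 100 = 903 / 1373 × 100 = 65.8

Total dependency ratio: 65.8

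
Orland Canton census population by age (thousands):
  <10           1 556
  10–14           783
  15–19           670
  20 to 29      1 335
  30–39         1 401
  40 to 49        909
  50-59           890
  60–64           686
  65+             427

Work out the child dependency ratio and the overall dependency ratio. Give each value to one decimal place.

Youth dependency ratio: 39.7
Total dependency ratio: 47.0

0–14: 1 556 + 783 = 2 339
15–64: 670 + 1 335 + 1 401 + 909 + 890 + 686 = 5 891
65+: 427
Youth dependency ratio = 2 339 / 5 891 × 100 = 39.7
Total dependency ratio = (2 339 + 427) / 5 891 × 100 = 2 766 / 5 891 × 100 = 47.0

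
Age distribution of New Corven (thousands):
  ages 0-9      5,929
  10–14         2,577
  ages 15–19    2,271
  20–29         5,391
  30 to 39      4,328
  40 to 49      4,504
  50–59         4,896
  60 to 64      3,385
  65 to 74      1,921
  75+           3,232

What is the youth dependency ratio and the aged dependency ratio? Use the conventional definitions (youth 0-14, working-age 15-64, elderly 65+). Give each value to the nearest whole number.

Youth dependency ratio: 34
Old-age dependency ratio: 21

0–14: 5,929 + 2,577 = 8,506
15–64: 2,271 + 5,391 + 4,328 + 4,504 + 4,896 + 3,385 = 24,775
65+: 1,921 + 3,232 = 5,153
Youth dependency ratio = 8,506 / 24,775 × 100 = 34
Old-age dependency ratio = 5,153 / 24,775 × 100 = 21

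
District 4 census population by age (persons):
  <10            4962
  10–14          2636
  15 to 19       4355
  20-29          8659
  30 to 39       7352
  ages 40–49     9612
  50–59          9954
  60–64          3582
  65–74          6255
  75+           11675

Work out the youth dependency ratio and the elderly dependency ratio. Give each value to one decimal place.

Youth dependency ratio: 17.5
Old-age dependency ratio: 41.2

0–14: 4962 + 2636 = 7598
15–64: 4355 + 8659 + 7352 + 9612 + 9954 + 3582 = 43514
65+: 6255 + 11675 = 17930
Youth dependency ratio = 7598 / 43514 × 100 = 17.5
Old-age dependency ratio = 17930 / 43514 × 100 = 41.2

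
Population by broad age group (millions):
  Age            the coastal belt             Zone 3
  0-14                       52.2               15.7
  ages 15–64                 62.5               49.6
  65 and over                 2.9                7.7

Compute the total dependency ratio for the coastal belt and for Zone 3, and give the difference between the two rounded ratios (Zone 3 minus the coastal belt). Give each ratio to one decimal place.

the coastal belt: 88.2
Zone 3: 47.2
Difference: -41.0

the coastal belt: (52.2 + 2.9) / 62.5 × 100 = 55.1 / 62.5 × 100 = 88.2
Zone 3: (15.7 + 7.7) / 49.6 × 100 = 23.4 / 49.6 × 100 = 47.2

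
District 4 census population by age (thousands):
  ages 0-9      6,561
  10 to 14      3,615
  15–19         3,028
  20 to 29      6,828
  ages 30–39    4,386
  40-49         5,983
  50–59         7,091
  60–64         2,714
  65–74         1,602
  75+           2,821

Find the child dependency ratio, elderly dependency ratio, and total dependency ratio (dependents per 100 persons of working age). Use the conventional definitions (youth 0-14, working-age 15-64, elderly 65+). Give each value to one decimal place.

0–14: 6,561 + 3,615 = 10,176
15–64: 3,028 + 6,828 + 4,386 + 5,983 + 7,091 + 2,714 = 30,030
65+: 1,602 + 2,821 = 4,423
Youth dependency ratio = 10,176 / 30,030 × 100 = 33.9
Old-age dependency ratio = 4,423 / 30,030 × 100 = 14.7
Total dependency ratio = (10,176 + 4,423) / 30,030 × 100 = 14,599 / 30,030 × 100 = 48.6

Youth dependency ratio: 33.9
Old-age dependency ratio: 14.7
Total dependency ratio: 48.6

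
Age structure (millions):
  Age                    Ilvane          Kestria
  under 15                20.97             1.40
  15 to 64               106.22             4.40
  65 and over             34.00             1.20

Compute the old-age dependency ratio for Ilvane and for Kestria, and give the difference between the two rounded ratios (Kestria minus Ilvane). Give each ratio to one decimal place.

Ilvane: 34.00 / 106.22 × 100 = 32.0
Kestria: 1.20 / 4.40 × 100 = 27.3

Ilvane: 32.0
Kestria: 27.3
Difference: -4.7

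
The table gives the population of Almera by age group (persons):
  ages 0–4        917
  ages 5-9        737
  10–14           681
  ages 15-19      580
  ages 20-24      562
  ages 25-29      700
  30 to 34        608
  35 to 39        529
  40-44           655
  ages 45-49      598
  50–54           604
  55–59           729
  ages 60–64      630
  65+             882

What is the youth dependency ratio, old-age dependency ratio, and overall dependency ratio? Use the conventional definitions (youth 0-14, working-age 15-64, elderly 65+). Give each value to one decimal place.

Youth dependency ratio: 37.7
Old-age dependency ratio: 14.2
Total dependency ratio: 51.9

0–14: 917 + 737 + 681 = 2335
15–64: 580 + 562 + 700 + 608 + 529 + 655 + 598 + 604 + 729 + 630 = 6195
65+: 882
Youth dependency ratio = 2335 / 6195 × 100 = 37.7
Old-age dependency ratio = 882 / 6195 × 100 = 14.2
Total dependency ratio = (2335 + 882) / 6195 × 100 = 3217 / 6195 × 100 = 51.9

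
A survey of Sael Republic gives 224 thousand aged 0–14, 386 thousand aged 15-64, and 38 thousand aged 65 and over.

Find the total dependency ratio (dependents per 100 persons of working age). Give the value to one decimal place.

Total dependency ratio: 67.9

Total dependency ratio = (224 + 38) / 386 × 100 = 262 / 386 × 100 = 67.9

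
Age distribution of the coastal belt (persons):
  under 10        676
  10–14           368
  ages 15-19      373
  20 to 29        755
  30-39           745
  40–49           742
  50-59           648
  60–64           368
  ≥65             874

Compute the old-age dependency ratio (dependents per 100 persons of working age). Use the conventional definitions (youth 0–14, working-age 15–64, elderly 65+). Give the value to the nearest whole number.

Old-age dependency ratio: 24

0–14: 676 + 368 = 1 044
15–64: 373 + 755 + 745 + 742 + 648 + 368 = 3 631
65+: 874
Old-age dependency ratio = 874 / 3 631 × 100 = 24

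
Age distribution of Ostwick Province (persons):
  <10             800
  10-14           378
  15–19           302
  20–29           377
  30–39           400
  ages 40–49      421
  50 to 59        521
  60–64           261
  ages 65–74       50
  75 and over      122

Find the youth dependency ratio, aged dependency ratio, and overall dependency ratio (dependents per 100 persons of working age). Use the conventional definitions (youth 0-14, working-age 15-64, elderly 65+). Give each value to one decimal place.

0–14: 800 + 378 = 1,178
15–64: 302 + 377 + 400 + 421 + 521 + 261 = 2,282
65+: 50 + 122 = 172
Youth dependency ratio = 1,178 / 2,282 × 100 = 51.6
Old-age dependency ratio = 172 / 2,282 × 100 = 7.5
Total dependency ratio = (1,178 + 172) / 2,282 × 100 = 1,350 / 2,282 × 100 = 59.2

Youth dependency ratio: 51.6
Old-age dependency ratio: 7.5
Total dependency ratio: 59.2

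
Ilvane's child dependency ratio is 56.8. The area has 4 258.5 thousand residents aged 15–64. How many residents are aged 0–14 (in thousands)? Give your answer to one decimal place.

Youth dependency ratio = youth / working-age × 100
56.8 = Y / 4 258.5 × 100
⇒ 2 418.8

Aged 0–14: 2 418.8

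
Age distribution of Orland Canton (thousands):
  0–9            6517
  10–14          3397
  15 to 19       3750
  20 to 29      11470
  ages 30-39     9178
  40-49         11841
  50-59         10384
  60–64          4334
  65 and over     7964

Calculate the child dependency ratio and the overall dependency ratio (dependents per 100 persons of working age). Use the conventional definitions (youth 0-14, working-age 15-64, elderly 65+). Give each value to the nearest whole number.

Youth dependency ratio: 19
Total dependency ratio: 35

0–14: 6517 + 3397 = 9914
15–64: 3750 + 11470 + 9178 + 11841 + 10384 + 4334 = 50957
65+: 7964
Youth dependency ratio = 9914 / 50957 × 100 = 19
Total dependency ratio = (9914 + 7964) / 50957 × 100 = 17878 / 50957 × 100 = 35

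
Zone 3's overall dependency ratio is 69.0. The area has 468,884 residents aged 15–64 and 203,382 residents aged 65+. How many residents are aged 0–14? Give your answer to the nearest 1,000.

Total dependency ratio = (youth + elderly) / working-age × 100
69.0 = (Y + 203,382) / 468,884 × 100
⇒ 120,000

Aged 0–14: 120,000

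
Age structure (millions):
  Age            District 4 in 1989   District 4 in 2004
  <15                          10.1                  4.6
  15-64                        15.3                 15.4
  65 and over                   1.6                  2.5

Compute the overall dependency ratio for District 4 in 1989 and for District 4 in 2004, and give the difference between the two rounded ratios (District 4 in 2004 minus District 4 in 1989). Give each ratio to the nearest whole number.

District 4 in 1989: 76
District 4 in 2004: 46
Difference: -30

District 4 in 1989: (10.1 + 1.6) / 15.3 × 100 = 11.7 / 15.3 × 100 = 76
District 4 in 2004: (4.6 + 2.5) / 15.4 × 100 = 7.1 / 15.4 × 100 = 46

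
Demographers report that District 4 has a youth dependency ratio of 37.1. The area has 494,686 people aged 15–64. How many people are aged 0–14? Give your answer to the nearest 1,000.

Aged 0–14: 184,000

Youth dependency ratio = youth / working-age × 100
37.1 = Y / 494,686 × 100
⇒ 184,000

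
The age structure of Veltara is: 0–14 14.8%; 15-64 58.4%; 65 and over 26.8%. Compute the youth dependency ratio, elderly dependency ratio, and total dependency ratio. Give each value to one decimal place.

Youth dependency ratio = 14.8 / 58.4 × 100 = 25.3
Old-age dependency ratio = 26.8 / 58.4 × 100 = 45.9
Total dependency ratio = (14.8 + 26.8) / 58.4 × 100 = 41.6 / 58.4 × 100 = 71.2

Youth dependency ratio: 25.3
Old-age dependency ratio: 45.9
Total dependency ratio: 71.2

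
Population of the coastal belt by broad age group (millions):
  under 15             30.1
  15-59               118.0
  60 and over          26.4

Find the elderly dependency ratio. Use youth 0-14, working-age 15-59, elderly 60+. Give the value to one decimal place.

Old-age dependency ratio: 22.4

Old-age dependency ratio = 26.4 / 118.0 × 100 = 22.4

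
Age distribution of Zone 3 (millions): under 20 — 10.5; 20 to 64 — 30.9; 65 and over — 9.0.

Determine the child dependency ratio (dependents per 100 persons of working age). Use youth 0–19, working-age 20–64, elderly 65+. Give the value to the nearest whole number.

Youth dependency ratio: 34

Youth dependency ratio = 10.5 / 30.9 × 100 = 34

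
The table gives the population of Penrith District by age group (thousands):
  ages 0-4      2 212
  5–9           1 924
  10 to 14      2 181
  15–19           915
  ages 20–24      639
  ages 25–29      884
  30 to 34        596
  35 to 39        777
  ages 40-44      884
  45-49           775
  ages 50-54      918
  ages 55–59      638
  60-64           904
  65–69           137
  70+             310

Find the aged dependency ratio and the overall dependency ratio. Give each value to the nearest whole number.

0–14: 2 212 + 1 924 + 2 181 = 6 317
15–64: 915 + 639 + 884 + 596 + 777 + 884 + 775 + 918 + 638 + 904 = 7 930
65+: 137 + 310 = 447
Old-age dependency ratio = 447 / 7 930 × 100 = 6
Total dependency ratio = (6 317 + 447) / 7 930 × 100 = 6 764 / 7 930 × 100 = 85

Old-age dependency ratio: 6
Total dependency ratio: 85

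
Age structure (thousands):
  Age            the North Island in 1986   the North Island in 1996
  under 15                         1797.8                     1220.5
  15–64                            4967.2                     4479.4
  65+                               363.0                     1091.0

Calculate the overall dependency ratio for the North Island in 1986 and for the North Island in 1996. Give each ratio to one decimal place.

the North Island in 1986: (1797.8 + 363.0) / 4967.2 × 100 = 2160.8 / 4967.2 × 100 = 43.5
the North Island in 1996: (1220.5 + 1091.0) / 4479.4 × 100 = 2311.5 / 4479.4 × 100 = 51.6

the North Island in 1986: 43.5
the North Island in 1996: 51.6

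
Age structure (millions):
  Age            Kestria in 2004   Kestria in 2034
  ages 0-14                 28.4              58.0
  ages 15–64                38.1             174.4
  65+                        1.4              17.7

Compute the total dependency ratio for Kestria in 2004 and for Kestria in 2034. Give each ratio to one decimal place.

Kestria in 2004: (28.4 + 1.4) / 38.1 × 100 = 29.8 / 38.1 × 100 = 78.2
Kestria in 2034: (58.0 + 17.7) / 174.4 × 100 = 75.7 / 174.4 × 100 = 43.4

Kestria in 2004: 78.2
Kestria in 2034: 43.4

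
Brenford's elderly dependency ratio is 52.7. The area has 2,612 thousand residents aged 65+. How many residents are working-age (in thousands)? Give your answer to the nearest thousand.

Old-age dependency ratio = elderly / working-age × 100
52.7 = 2,612 / W × 100
⇒ 4,956

Working-age: 4,956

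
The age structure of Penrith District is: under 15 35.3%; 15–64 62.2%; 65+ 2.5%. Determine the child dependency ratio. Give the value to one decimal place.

Youth dependency ratio: 56.8

Youth dependency ratio = 35.3 / 62.2 × 100 = 56.8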